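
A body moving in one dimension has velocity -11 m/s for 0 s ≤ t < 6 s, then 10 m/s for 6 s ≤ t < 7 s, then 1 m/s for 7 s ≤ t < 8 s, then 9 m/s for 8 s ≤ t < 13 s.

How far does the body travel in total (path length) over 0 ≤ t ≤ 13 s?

122 m

Total distance travelled is ∫|v| dt — sum the magnitudes of each area piece.
0–6 s: |-11| × 6 = 66 m
6–7 s: |10| × 1 = 10 m
7–8 s: |1| × 1 = 1 m
8–13 s: |9| × 5 = 45 m
Total distance = 122 m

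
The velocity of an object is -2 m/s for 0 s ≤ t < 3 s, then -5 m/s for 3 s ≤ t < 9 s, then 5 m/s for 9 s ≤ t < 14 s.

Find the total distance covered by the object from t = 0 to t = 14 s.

Total distance travelled is ∫|v| dt — sum the magnitudes of each area piece.
0–3 s: |-2| × 3 = 6 m
3–9 s: |-5| × 6 = 30 m
9–14 s: |5| × 5 = 25 m
Total distance = 61 m

61 m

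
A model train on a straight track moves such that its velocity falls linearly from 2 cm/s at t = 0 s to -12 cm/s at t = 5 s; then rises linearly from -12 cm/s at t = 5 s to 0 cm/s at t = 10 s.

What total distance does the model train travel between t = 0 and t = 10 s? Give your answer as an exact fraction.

395/7 cm

Distance (not displacement) is the total path length: add the absolute areas under v-t.
0–5 s: v = 0 at t = 5/7 s; triangle areas 5/7 + 180/7 = 185/7 cm
5–10 s: |½(-12 + 0)(5)| = 30 cm
Total distance = 395/7 cm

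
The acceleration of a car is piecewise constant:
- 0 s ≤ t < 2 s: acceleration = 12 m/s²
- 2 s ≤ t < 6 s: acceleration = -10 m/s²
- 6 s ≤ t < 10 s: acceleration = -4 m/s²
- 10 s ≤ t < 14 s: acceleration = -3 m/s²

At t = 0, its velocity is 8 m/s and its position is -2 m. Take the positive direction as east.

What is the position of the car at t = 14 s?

-98 m

On each constant-a segment, Δv = aΔt and Δx = v₀Δt + ½aΔt²; chain segment to segment.
0–2 s: v starts 8 m/s; Δx = 8·2 + ½·12·2² = 40 m; v ends 32 m/s.
2–6 s: v starts 32 m/s; Δx = 32·4 + ½·-10·4² = 48 m; v ends -8 m/s.
6–10 s: v starts -8 m/s; Δx = -8·4 + ½·-4·4² = -64 m; v ends -24 m/s.
10–14 s: v starts -24 m/s; Δx = -24·4 + ½·-3·4² = -120 m; v ends -36 m/s.
x(14) = -2 + Σ Δx = -98 m.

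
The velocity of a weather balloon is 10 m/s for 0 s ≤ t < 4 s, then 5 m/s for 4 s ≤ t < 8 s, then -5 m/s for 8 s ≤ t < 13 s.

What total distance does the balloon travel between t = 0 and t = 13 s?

Total distance travelled is ∫|v| dt — sum the magnitudes of each area piece.
0–4 s: |10| × 4 = 40 m
4–8 s: |5| × 4 = 20 m
8–13 s: |-5| × 5 = 25 m
Total distance = 85 m

85 m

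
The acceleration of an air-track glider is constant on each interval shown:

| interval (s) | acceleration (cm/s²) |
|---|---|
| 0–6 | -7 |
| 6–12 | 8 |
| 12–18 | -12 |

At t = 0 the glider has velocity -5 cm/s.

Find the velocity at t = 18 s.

-71 cm/s

Δv equals the area under the a-t graph; then v = v₀ + Δv.
0–6 s: -7 × 6 = -42 cm/s
6–12 s: 8 × 6 = 48 cm/s
12–18 s: -12 × 6 = -72 cm/s
Δv = -66 cm/s, so v(18) = -5 + (-66) = -71 cm/s.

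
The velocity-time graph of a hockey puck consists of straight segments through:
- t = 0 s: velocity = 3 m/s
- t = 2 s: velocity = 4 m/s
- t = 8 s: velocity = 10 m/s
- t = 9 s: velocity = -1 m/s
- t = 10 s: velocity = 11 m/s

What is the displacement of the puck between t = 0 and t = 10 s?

58.5 m

Net displacement equals the area under the velocity-time graph (areas below the axis count negative).
0–2 s: ½(3 + 4)(2) = 7 m
2–8 s: ½(4 + 10)(6) = 42 m
8–9 s: ½(10 + -1)(1) = 4.5 m
9–10 s: ½(-1 + 11)(1) = 5 m
Net displacement = 58.5 m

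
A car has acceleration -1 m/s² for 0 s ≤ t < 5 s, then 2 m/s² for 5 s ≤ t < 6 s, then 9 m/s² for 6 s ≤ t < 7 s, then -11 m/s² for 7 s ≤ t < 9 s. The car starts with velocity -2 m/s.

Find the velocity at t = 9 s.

-18 m/s

Δv equals the area under the a-t graph; then v = v₀ + Δv.
0–5 s: -1 × 5 = -5 m/s
5–6 s: 2 × 1 = 2 m/s
6–7 s: 9 × 1 = 9 m/s
7–9 s: -11 × 2 = -22 m/s
Δv = -16 m/s, so v(9) = -2 + (-16) = -18 m/s.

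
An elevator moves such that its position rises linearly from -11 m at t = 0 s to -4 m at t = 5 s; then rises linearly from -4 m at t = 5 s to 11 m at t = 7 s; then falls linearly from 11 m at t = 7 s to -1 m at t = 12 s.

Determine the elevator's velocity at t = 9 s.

-2.4 m/s

Velocity is the slope of the x-t graph on 7–12 s: (-1 − 11)/(12 − 7) = -2.4 m/s.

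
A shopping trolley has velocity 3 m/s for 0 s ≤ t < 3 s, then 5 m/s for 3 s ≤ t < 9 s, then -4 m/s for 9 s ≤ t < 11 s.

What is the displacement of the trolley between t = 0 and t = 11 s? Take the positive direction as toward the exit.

31 m

Net displacement equals the area under the velocity-time graph (areas below the axis count negative).
0–3 s: 3 × 3 = 9 m
3–9 s: 5 × 6 = 30 m
9–11 s: -4 × 2 = -8 m
Net displacement = 31 m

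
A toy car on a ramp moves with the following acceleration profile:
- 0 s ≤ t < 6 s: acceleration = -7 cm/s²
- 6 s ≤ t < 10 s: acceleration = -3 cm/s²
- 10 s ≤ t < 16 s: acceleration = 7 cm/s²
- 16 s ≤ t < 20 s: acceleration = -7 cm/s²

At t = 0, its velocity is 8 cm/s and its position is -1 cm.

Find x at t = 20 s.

-461 cm

On each constant-a segment, Δv = aΔt and Δx = v₀Δt + ½aΔt²; chain segment to segment.
0–6 s: v starts 8 cm/s; Δx = 8·6 + ½·-7·6² = -78 cm; v ends -34 cm/s.
6–10 s: v starts -34 cm/s; Δx = -34·4 + ½·-3·4² = -160 cm; v ends -46 cm/s.
10–16 s: v starts -46 cm/s; Δx = -46·6 + ½·7·6² = -150 cm; v ends -4 cm/s.
16–20 s: v starts -4 cm/s; Δx = -4·4 + ½·-7·4² = -72 cm; v ends -32 cm/s.
x(20) = -1 + Σ Δx = -461 cm.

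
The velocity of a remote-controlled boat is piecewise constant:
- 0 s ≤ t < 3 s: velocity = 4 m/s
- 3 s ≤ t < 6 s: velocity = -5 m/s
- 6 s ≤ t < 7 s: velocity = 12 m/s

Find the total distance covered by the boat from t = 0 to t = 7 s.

39 m

Total distance travelled is ∫|v| dt — sum the magnitudes of each area piece.
0–3 s: |4| × 3 = 12 m
3–6 s: |-5| × 3 = 15 m
6–7 s: |12| × 1 = 12 m
Total distance = 39 m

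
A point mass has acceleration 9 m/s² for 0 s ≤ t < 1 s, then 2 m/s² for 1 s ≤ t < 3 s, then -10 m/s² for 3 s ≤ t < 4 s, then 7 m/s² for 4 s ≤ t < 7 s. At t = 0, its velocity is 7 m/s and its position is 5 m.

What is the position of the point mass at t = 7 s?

129 m

On each constant-a segment, Δv = aΔt and Δx = v₀Δt + ½aΔt²; chain segment to segment.
0–1 s: v starts 7 m/s; Δx = 7·1 + ½·9·1² = 11.5 m; v ends 16 m/s.
1–3 s: v starts 16 m/s; Δx = 16·2 + ½·2·2² = 36 m; v ends 20 m/s.
3–4 s: v starts 20 m/s; Δx = 20·1 + ½·-10·1² = 15 m; v ends 10 m/s.
4–7 s: v starts 10 m/s; Δx = 10·3 + ½·7·3² = 61.5 m; v ends 31 m/s.
x(7) = 5 + Σ Δx = 129 m.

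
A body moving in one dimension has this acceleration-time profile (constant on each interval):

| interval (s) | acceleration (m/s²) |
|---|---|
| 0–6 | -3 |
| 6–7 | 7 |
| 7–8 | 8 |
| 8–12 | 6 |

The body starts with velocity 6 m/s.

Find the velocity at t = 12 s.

Δv equals the area under the a-t graph; then v = v₀ + Δv.
0–6 s: -3 × 6 = -18 m/s
6–7 s: 7 × 1 = 7 m/s
7–8 s: 8 × 1 = 8 m/s
8–12 s: 6 × 4 = 24 m/s
Δv = 21 m/s, so v(12) = 6 + (21) = 27 m/s.

27 m/s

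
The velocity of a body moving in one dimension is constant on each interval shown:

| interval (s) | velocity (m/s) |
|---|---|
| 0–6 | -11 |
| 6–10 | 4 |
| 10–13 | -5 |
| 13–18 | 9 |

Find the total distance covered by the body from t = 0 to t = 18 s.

Total distance travelled is ∫|v| dt — sum the magnitudes of each area piece.
0–6 s: |-11| × 6 = 66 m
6–10 s: |4| × 4 = 16 m
10–13 s: |-5| × 3 = 15 m
13–18 s: |9| × 5 = 45 m
Total distance = 142 m

142 m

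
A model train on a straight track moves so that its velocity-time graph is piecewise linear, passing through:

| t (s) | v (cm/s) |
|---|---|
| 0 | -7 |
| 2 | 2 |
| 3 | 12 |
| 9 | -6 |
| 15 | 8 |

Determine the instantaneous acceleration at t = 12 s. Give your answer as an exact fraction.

Acceleration is the slope of the v-t graph on 9–15 s: (8 − -6)/(15 − 9) = 7/3 cm/s².

7/3 cm/s²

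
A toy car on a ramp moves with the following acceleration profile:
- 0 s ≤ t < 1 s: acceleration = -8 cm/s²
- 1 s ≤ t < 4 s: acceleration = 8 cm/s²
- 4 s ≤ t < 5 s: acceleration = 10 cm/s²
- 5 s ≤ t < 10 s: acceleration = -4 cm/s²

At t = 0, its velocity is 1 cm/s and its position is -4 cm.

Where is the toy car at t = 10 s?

115 cm

On each constant-a segment, Δv = aΔt and Δx = v₀Δt + ½aΔt²; chain segment to segment.
0–1 s: v starts 1 cm/s; Δx = 1·1 + ½·-8·1² = -3 cm; v ends -7 cm/s.
1–4 s: v starts -7 cm/s; Δx = -7·3 + ½·8·3² = 15 cm; v ends 17 cm/s.
4–5 s: v starts 17 cm/s; Δx = 17·1 + ½·10·1² = 22 cm; v ends 27 cm/s.
5–10 s: v starts 27 cm/s; Δx = 27·5 + ½·-4·5² = 85 cm; v ends 7 cm/s.
x(10) = -4 + Σ Δx = 115 cm.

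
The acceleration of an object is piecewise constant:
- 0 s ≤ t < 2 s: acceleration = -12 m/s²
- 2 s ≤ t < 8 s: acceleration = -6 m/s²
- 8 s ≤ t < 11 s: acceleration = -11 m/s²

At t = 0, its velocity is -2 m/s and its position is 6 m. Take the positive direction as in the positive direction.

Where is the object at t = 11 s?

-521.5 m

On each constant-a segment, Δv = aΔt and Δx = v₀Δt + ½aΔt²; chain segment to segment.
0–2 s: v starts -2 m/s; Δx = -2·2 + ½·-12·2² = -28 m; v ends -26 m/s.
2–8 s: v starts -26 m/s; Δx = -26·6 + ½·-6·6² = -264 m; v ends -62 m/s.
8–11 s: v starts -62 m/s; Δx = -62·3 + ½·-11·3² = -235.5 m; v ends -95 m/s.
x(11) = 6 + Σ Δx = -521.5 m.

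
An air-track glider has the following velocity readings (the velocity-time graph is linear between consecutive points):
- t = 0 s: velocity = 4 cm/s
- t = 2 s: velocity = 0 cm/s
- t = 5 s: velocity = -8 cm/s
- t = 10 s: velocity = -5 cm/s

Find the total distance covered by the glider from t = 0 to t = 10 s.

48.5 cm

Total distance travelled is ∫|v| dt — sum the magnitudes of each area piece.
0–2 s: |½(4 + 0)(2)| = 4 cm
2–5 s: |½(0 + -8)(3)| = 12 cm
5–10 s: |½(-8 + -5)(5)| = 32.5 cm
Total distance = 48.5 cm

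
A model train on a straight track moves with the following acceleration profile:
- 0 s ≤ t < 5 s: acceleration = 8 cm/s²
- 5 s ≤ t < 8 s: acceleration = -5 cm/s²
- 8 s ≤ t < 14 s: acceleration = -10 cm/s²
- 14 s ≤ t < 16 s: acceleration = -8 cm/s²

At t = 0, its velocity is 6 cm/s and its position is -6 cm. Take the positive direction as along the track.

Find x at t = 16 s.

171.5 cm

On each constant-a segment, Δv = aΔt and Δx = v₀Δt + ½aΔt²; chain segment to segment.
0–5 s: v starts 6 cm/s; Δx = 6·5 + ½·8·5² = 130 cm; v ends 46 cm/s.
5–8 s: v starts 46 cm/s; Δx = 46·3 + ½·-5·3² = 115.5 cm; v ends 31 cm/s.
8–14 s: v starts 31 cm/s; Δx = 31·6 + ½·-10·6² = 6 cm; v ends -29 cm/s.
14–16 s: v starts -29 cm/s; Δx = -29·2 + ½·-8·2² = -74 cm; v ends -45 cm/s.
x(16) = -6 + Σ Δx = 171.5 cm.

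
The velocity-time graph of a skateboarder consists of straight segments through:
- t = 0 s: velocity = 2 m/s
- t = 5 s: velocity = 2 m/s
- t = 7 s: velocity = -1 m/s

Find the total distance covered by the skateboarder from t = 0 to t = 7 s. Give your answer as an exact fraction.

35/3 m

Total distance travelled is ∫|v| dt — sum the magnitudes of each area piece.
0–5 s: |2| × 5 = 10 m
5–7 s: v = 0 at t = 19/3 s; triangle areas 4/3 + 1/3 = 5/3 m
Total distance = 35/3 m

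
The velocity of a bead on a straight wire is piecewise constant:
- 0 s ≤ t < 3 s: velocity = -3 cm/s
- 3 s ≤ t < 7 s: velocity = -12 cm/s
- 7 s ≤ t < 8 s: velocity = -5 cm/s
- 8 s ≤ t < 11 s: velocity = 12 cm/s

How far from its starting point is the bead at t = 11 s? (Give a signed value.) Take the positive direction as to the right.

-26 cm

Displacement is the signed area under the v-t curve.
0–3 s: -3 × 3 = -9 cm
3–7 s: -12 × 4 = -48 cm
7–8 s: -5 × 1 = -5 cm
8–11 s: 12 × 3 = 36 cm
Net displacement = -26 cm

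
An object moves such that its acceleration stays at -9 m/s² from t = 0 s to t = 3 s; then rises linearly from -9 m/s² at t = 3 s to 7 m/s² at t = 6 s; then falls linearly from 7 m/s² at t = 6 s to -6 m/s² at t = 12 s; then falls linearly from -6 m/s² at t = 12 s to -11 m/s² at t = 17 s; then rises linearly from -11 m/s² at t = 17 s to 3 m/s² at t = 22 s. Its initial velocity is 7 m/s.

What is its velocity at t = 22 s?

-82.5 m/s

Δv equals the area under the a-t graph; then v = v₀ + Δv.
0–3 s: -9 × 3 = -27 m/s
3–6 s: ½(-9 + 7)(3) = -3 m/s
6–12 s: ½(7 + -6)(6) = 3 m/s
12–17 s: ½(-6 + -11)(5) = -42.5 m/s
17–22 s: ½(-11 + 3)(5) = -20 m/s
Δv = -89.5 m/s, so v(22) = 7 + (-89.5) = -82.5 m/s.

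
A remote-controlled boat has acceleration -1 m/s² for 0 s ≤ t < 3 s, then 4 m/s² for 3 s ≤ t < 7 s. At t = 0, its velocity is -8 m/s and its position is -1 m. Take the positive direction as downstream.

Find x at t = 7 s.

On each constant-a segment, Δv = aΔt and Δx = v₀Δt + ½aΔt²; chain segment to segment.
0–3 s: v starts -8 m/s; Δx = -8·3 + ½·-1·3² = -28.5 m; v ends -11 m/s.
3–7 s: v starts -11 m/s; Δx = -11·4 + ½·4·4² = -12 m; v ends 5 m/s.
x(7) = -1 + Σ Δx = -41.5 m.

-41.5 m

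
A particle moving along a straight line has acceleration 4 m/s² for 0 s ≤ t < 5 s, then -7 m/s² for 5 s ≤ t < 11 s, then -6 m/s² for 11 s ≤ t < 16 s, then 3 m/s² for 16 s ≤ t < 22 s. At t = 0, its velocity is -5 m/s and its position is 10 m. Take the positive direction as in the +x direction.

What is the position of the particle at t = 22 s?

-499 m

On each constant-a segment, Δv = aΔt and Δx = v₀Δt + ½aΔt²; chain segment to segment.
0–5 s: v starts -5 m/s; Δx = -5·5 + ½·4·5² = 25 m; v ends 15 m/s.
5–11 s: v starts 15 m/s; Δx = 15·6 + ½·-7·6² = -36 m; v ends -27 m/s.
11–16 s: v starts -27 m/s; Δx = -27·5 + ½·-6·5² = -210 m; v ends -57 m/s.
16–22 s: v starts -57 m/s; Δx = -57·6 + ½·3·6² = -288 m; v ends -39 m/s.
x(22) = 10 + Σ Δx = -499 m.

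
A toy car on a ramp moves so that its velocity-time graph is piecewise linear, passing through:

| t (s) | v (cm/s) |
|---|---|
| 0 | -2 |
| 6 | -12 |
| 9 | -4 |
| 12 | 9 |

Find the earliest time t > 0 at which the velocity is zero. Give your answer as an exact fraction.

t = 129/13 s

v changes sign on 9–12 s (from -4 to 9); the graph is linear there, so v = 0 at t = 9 + (4)·(12 − 9)/(9 − -4) = 129/13 s.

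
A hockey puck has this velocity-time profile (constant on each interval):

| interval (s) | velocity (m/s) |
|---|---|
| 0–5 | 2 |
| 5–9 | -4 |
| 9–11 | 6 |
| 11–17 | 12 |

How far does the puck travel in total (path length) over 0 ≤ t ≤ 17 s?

Distance (not displacement) is the total path length: add the absolute areas under v-t.
0–5 s: |2| × 5 = 10 m
5–9 s: |-4| × 4 = 16 m
9–11 s: |6| × 2 = 12 m
11–17 s: |12| × 6 = 72 m
Total distance = 110 m

110 m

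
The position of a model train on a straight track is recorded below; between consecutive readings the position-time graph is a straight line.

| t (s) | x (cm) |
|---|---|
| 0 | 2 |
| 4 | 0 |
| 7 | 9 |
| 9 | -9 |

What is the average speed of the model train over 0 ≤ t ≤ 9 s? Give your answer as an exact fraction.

29/9 cm/s

Average speed = (total path length)/(elapsed time); on a piecewise-linear x-t graph the path length is Σ|Δx|.
0–4 s: |Δx| = |0 − 2| = 2 cm
4–7 s: |Δx| = |9 − 0| = 9 cm
7–9 s: |Δx| = |-9 − 9| = 18 cm
Total path = 29 cm; average speed = 29/9 = 29/9 cm/s.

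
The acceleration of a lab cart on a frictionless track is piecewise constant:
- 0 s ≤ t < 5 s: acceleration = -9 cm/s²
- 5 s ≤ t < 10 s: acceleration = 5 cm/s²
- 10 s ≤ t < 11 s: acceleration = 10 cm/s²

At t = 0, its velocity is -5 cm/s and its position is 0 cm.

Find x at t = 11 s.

-345 cm

On each constant-a segment, Δv = aΔt and Δx = v₀Δt + ½aΔt²; chain segment to segment.
0–5 s: v starts -5 cm/s; Δx = -5·5 + ½·-9·5² = -137.5 cm; v ends -50 cm/s.
5–10 s: v starts -50 cm/s; Δx = -50·5 + ½·5·5² = -187.5 cm; v ends -25 cm/s.
10–11 s: v starts -25 cm/s; Δx = -25·1 + ½·10·1² = -20 cm; v ends -15 cm/s.
x(11) = 0 + Σ Δx = -345 cm.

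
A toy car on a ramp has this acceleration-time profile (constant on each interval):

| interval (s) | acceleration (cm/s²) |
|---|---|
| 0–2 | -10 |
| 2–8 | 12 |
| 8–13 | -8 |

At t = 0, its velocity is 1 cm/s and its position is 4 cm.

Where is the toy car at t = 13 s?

On each constant-a segment, Δv = aΔt and Δx = v₀Δt + ½aΔt²; chain segment to segment.
0–2 s: v starts 1 cm/s; Δx = 1·2 + ½·-10·2² = -18 cm; v ends -19 cm/s.
2–8 s: v starts -19 cm/s; Δx = -19·6 + ½·12·6² = 102 cm; v ends 53 cm/s.
8–13 s: v starts 53 cm/s; Δx = 53·5 + ½·-8·5² = 165 cm; v ends 13 cm/s.
x(13) = 4 + Σ Δx = 253 cm.

253 cm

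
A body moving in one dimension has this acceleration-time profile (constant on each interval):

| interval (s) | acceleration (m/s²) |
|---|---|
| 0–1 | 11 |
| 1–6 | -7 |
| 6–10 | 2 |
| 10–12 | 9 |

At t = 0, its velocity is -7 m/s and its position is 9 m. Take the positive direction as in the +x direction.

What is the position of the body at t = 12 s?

On each constant-a segment, Δv = aΔt and Δx = v₀Δt + ½aΔt²; chain segment to segment.
0–1 s: v starts -7 m/s; Δx = -7·1 + ½·11·1² = -1.5 m; v ends 4 m/s.
1–6 s: v starts 4 m/s; Δx = 4·5 + ½·-7·5² = -67.5 m; v ends -31 m/s.
6–10 s: v starts -31 m/s; Δx = -31·4 + ½·2·4² = -108 m; v ends -23 m/s.
10–12 s: v starts -23 m/s; Δx = -23·2 + ½·9·2² = -28 m; v ends -5 m/s.
x(12) = 9 + Σ Δx = -196 m.

-196 m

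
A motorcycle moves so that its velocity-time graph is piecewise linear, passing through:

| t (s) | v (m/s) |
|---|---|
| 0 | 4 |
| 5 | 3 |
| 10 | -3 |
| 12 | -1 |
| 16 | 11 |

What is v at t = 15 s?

8 m/s

On 12–16 s the graph is linear from -1 to 11 m/s: v(15) = -1 + (11 − -1)·(15 − 12)/(16 − 12) = 8 m/s.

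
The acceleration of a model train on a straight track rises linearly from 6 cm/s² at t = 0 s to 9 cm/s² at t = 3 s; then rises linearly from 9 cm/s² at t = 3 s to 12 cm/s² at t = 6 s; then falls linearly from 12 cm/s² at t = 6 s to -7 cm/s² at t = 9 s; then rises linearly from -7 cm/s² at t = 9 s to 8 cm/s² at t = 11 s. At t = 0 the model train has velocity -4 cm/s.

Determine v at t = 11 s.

58.5 cm/s

Δv equals the area under the a-t graph; then v = v₀ + Δv.
0–3 s: ½(6 + 9)(3) = 22.5 cm/s
3–6 s: ½(9 + 12)(3) = 31.5 cm/s
6–9 s: ½(12 + -7)(3) = 7.5 cm/s
9–11 s: ½(-7 + 8)(2) = 1 cm/s
Δv = 62.5 cm/s, so v(11) = -4 + (62.5) = 58.5 cm/s.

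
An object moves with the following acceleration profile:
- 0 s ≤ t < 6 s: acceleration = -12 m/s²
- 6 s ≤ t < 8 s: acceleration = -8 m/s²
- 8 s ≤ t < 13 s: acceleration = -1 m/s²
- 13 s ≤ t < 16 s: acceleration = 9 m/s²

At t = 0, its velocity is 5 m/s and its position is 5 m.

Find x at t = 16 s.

-982 m

On each constant-a segment, Δv = aΔt and Δx = v₀Δt + ½aΔt²; chain segment to segment.
0–6 s: v starts 5 m/s; Δx = 5·6 + ½·-12·6² = -186 m; v ends -67 m/s.
6–8 s: v starts -67 m/s; Δx = -67·2 + ½·-8·2² = -150 m; v ends -83 m/s.
8–13 s: v starts -83 m/s; Δx = -83·5 + ½·-1·5² = -427.5 m; v ends -88 m/s.
13–16 s: v starts -88 m/s; Δx = -88·3 + ½·9·3² = -223.5 m; v ends -61 m/s.
x(16) = 5 + Σ Δx = -982 m.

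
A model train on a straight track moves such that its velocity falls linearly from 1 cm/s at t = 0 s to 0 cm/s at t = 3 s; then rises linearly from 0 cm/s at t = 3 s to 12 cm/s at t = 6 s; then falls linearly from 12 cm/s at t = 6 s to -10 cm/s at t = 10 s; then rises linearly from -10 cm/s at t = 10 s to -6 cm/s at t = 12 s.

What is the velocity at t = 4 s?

On 3–6 s the graph is linear from 0 to 12 cm/s: v(4) = 0 + (12 − 0)·(4 − 3)/(6 − 3) = 4 cm/s.

4 cm/s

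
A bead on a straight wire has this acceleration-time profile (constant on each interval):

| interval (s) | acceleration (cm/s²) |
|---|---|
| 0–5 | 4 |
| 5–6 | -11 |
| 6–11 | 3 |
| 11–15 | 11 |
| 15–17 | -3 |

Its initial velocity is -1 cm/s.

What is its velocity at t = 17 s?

61 cm/s

Δv equals the area under the a-t graph; then v = v₀ + Δv.
0–5 s: 4 × 5 = 20 cm/s
5–6 s: -11 × 1 = -11 cm/s
6–11 s: 3 × 5 = 15 cm/s
11–15 s: 11 × 4 = 44 cm/s
15–17 s: -3 × 2 = -6 cm/s
Δv = 62 cm/s, so v(17) = -1 + (62) = 61 cm/s.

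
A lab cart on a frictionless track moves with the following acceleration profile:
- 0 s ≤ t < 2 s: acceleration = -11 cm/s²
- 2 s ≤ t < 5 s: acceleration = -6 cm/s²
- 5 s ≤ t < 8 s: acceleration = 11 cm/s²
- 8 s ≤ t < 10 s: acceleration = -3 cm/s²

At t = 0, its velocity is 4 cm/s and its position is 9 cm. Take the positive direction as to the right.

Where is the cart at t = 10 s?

-156.5 cm

On each constant-a segment, Δv = aΔt and Δx = v₀Δt + ½aΔt²; chain segment to segment.
0–2 s: v starts 4 cm/s; Δx = 4·2 + ½·-11·2² = -14 cm; v ends -18 cm/s.
2–5 s: v starts -18 cm/s; Δx = -18·3 + ½·-6·3² = -81 cm; v ends -36 cm/s.
5–8 s: v starts -36 cm/s; Δx = -36·3 + ½·11·3² = -58.5 cm; v ends -3 cm/s.
8–10 s: v starts -3 cm/s; Δx = -3·2 + ½·-3·2² = -12 cm; v ends -9 cm/s.
x(10) = 9 + Σ Δx = -156.5 cm.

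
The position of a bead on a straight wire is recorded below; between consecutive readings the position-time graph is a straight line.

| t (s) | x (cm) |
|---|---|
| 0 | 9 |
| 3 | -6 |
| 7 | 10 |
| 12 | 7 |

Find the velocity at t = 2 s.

Velocity is the slope of the x-t graph on 0–3 s: (-6 − 9)/(3 − 0) = -5 cm/s.

-5 cm/s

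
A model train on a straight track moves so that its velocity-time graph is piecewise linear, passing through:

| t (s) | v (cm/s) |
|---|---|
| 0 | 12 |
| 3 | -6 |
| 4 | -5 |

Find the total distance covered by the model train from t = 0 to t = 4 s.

20.5 cm

Distance (not displacement) is the total path length: add the absolute areas under v-t.
0–3 s: v = 0 at t = 2 s; triangle areas 12 + 3 = 15 cm
3–4 s: |½(-6 + -5)(1)| = 5.5 cm
Total distance = 20.5 cm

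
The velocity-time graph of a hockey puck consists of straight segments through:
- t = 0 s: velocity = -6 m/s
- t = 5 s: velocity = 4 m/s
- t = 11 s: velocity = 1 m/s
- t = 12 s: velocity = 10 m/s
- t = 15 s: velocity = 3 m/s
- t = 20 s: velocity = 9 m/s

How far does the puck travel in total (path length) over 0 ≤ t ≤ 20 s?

83 m

Total distance travelled is ∫|v| dt — sum the magnitudes of each area piece.
0–5 s: v = 0 at t = 3 s; triangle areas 9 + 4 = 13 m
5–11 s: |½(4 + 1)(6)| = 15 m
11–12 s: |½(1 + 10)(1)| = 5.5 m
12–15 s: |½(10 + 3)(3)| = 19.5 m
15–20 s: |½(3 + 9)(5)| = 30 m
Total distance = 83 m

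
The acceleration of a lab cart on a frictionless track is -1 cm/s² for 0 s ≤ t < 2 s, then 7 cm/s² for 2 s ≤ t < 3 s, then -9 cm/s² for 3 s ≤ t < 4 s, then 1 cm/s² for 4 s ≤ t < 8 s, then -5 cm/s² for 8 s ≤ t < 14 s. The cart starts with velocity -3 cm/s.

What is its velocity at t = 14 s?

Δv equals the area under the a-t graph; then v = v₀ + Δv.
0–2 s: -1 × 2 = -2 cm/s
2–3 s: 7 × 1 = 7 cm/s
3–4 s: -9 × 1 = -9 cm/s
4–8 s: 1 × 4 = 4 cm/s
8–14 s: -5 × 6 = -30 cm/s
Δv = -30 cm/s, so v(14) = -3 + (-30) = -33 cm/s.

-33 cm/s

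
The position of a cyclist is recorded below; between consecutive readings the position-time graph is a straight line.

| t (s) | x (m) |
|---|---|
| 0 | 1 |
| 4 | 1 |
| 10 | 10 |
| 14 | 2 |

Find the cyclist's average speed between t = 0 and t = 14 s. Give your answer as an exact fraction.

Average speed = (total path length)/(elapsed time); on a piecewise-linear x-t graph the path length is Σ|Δx|.
0–4 s: |Δx| = |1 − 1| = 0 m
4–10 s: |Δx| = |10 − 1| = 9 m
10–14 s: |Δx| = |2 − 10| = 8 m
Total path = 17 m; average speed = 17/14 = 17/14 m/s.

17/14 m/s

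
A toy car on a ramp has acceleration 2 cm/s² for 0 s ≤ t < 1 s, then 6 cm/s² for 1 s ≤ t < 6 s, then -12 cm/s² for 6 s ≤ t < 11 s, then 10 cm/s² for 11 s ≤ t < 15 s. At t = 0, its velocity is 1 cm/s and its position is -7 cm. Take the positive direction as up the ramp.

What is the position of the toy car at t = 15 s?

72 cm

On each constant-a segment, Δv = aΔt and Δx = v₀Δt + ½aΔt²; chain segment to segment.
0–1 s: v starts 1 cm/s; Δx = 1·1 + ½·2·1² = 2 cm; v ends 3 cm/s.
1–6 s: v starts 3 cm/s; Δx = 3·5 + ½·6·5² = 90 cm; v ends 33 cm/s.
6–11 s: v starts 33 cm/s; Δx = 33·5 + ½·-12·5² = 15 cm; v ends -27 cm/s.
11–15 s: v starts -27 cm/s; Δx = -27·4 + ½·10·4² = -28 cm; v ends 13 cm/s.
x(15) = -7 + Σ Δx = 72 cm.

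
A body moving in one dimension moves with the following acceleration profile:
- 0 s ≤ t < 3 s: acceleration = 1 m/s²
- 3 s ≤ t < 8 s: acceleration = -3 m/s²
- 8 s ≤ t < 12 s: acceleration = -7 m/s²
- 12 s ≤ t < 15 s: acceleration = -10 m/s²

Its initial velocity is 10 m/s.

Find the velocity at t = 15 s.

Δv equals the area under the a-t graph; then v = v₀ + Δv.
0–3 s: 1 × 3 = 3 m/s
3–8 s: -3 × 5 = -15 m/s
8–12 s: -7 × 4 = -28 m/s
12–15 s: -10 × 3 = -30 m/s
Δv = -70 m/s, so v(15) = 10 + (-70) = -60 m/s.

-60 m/s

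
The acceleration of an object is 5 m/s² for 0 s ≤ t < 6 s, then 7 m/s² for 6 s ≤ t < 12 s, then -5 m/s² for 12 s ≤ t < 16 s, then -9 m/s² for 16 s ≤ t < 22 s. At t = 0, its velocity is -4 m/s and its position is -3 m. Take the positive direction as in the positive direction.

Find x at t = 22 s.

703 m

On each constant-a segment, Δv = aΔt and Δx = v₀Δt + ½aΔt²; chain segment to segment.
0–6 s: v starts -4 m/s; Δx = -4·6 + ½·5·6² = 66 m; v ends 26 m/s.
6–12 s: v starts 26 m/s; Δx = 26·6 + ½·7·6² = 282 m; v ends 68 m/s.
12–16 s: v starts 68 m/s; Δx = 68·4 + ½·-5·4² = 232 m; v ends 48 m/s.
16–22 s: v starts 48 m/s; Δx = 48·6 + ½·-9·6² = 126 m; v ends -6 m/s.
x(22) = -3 + Σ Δx = 703 m.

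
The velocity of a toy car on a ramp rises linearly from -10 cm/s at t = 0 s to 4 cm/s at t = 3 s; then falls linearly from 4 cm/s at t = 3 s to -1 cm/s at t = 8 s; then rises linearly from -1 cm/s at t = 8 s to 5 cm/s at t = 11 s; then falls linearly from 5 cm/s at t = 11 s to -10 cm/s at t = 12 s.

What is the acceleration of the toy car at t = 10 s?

2 cm/s²

Acceleration is the slope of the v-t graph on 8–11 s: (5 − -1)/(11 − 8) = 2 cm/s².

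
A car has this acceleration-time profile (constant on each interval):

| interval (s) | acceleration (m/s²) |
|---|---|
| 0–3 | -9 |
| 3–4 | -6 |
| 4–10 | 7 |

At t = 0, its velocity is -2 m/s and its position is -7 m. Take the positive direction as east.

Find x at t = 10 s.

On each constant-a segment, Δv = aΔt and Δx = v₀Δt + ½aΔt²; chain segment to segment.
0–3 s: v starts -2 m/s; Δx = -2·3 + ½·-9·3² = -46.5 m; v ends -29 m/s.
3–4 s: v starts -29 m/s; Δx = -29·1 + ½·-6·1² = -32 m; v ends -35 m/s.
4–10 s: v starts -35 m/s; Δx = -35·6 + ½·7·6² = -84 m; v ends 7 m/s.
x(10) = -7 + Σ Δx = -169.5 m.

-169.5 m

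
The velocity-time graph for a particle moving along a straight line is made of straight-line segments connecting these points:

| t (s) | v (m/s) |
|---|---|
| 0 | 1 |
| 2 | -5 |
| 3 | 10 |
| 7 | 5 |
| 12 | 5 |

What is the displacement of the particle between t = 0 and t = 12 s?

53.5 m

Displacement is the signed area under the v-t curve.
0–2 s: ½(1 + -5)(2) = -4 m
2–3 s: ½(-5 + 10)(1) = 2.5 m
3–7 s: ½(10 + 5)(4) = 30 m
7–12 s: 5 × 5 = 25 m
Net displacement = 53.5 m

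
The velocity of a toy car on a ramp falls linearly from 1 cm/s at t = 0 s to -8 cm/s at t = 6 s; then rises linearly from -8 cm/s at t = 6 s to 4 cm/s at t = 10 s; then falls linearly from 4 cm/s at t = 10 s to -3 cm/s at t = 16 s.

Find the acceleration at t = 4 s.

-1.5 cm/s²

Acceleration is the slope of the v-t graph on 0–6 s: (-8 − 1)/(6 − 0) = -1.5 cm/s².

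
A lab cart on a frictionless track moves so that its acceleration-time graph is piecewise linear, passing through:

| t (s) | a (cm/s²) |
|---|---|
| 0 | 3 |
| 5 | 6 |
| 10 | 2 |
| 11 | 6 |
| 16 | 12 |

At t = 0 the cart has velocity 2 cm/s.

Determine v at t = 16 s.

Δv equals the area under the a-t graph; then v = v₀ + Δv.
0–5 s: ½(3 + 6)(5) = 22.5 cm/s
5–10 s: ½(6 + 2)(5) = 20 cm/s
10–11 s: ½(2 + 6)(1) = 4 cm/s
11–16 s: ½(6 + 12)(5) = 45 cm/s
Δv = 91.5 cm/s, so v(16) = 2 + (91.5) = 93.5 cm/s.

93.5 cm/s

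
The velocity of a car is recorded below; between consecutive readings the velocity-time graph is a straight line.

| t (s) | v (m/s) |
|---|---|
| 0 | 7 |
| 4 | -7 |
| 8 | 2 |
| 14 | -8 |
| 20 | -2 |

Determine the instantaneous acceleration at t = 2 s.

-3.5 m/s²

Acceleration is the slope of the v-t graph on 0–4 s: (-7 − 7)/(4 − 0) = -3.5 m/s².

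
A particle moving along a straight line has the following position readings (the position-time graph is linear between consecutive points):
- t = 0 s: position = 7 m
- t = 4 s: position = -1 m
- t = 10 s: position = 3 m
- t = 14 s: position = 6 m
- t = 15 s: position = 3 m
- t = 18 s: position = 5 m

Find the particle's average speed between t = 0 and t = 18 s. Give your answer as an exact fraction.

10/9 m/s

Average speed = (total path length)/(elapsed time); on a piecewise-linear x-t graph the path length is Σ|Δx|.
0–4 s: |Δx| = |-1 − 7| = 8 m
4–10 s: |Δx| = |3 − -1| = 4 m
10–14 s: |Δx| = |6 − 3| = 3 m
14–15 s: |Δx| = |3 − 6| = 3 m
15–18 s: |Δx| = |5 − 3| = 2 m
Total path = 20 m; average speed = 20/18 = 10/9 m/s.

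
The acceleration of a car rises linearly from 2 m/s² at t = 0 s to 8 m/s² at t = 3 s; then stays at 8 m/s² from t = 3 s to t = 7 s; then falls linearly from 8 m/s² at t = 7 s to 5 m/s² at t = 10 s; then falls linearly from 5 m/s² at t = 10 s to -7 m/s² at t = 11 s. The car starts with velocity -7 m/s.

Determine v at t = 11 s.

58.5 m/s

Δv equals the area under the a-t graph; then v = v₀ + Δv.
0–3 s: ½(2 + 8)(3) = 15 m/s
3–7 s: 8 × 4 = 32 m/s
7–10 s: ½(8 + 5)(3) = 19.5 m/s
10–11 s: ½(5 + -7)(1) = -1 m/s
Δv = 65.5 m/s, so v(11) = -7 + (65.5) = 58.5 m/s.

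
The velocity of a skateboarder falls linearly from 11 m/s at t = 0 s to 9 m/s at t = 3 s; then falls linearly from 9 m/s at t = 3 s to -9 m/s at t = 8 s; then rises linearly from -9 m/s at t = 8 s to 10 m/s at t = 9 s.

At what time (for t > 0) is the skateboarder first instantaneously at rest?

v changes sign on 3–8 s (from 9 to -9); the graph is linear there, so v = 0 at t = 3 + (-9)·(8 − 3)/(-9 − 9) = 5.5 s.

t = 5.5 s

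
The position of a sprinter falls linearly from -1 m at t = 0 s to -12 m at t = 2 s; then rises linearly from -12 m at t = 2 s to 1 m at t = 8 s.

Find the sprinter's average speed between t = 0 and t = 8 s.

Average speed = (total path length)/(elapsed time); on a piecewise-linear x-t graph the path length is Σ|Δx|.
0–2 s: |Δx| = |-12 − -1| = 11 m
2–8 s: |Δx| = |1 − -12| = 13 m
Total path = 24 m; average speed = 24/8 = 3 m/s.

3 m/s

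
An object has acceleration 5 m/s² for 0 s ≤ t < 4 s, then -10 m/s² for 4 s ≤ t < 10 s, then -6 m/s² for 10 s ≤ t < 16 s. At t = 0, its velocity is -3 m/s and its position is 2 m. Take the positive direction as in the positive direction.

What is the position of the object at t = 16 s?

On each constant-a segment, Δv = aΔt and Δx = v₀Δt + ½aΔt²; chain segment to segment.
0–4 s: v starts -3 m/s; Δx = -3·4 + ½·5·4² = 28 m; v ends 17 m/s.
4–10 s: v starts 17 m/s; Δx = 17·6 + ½·-10·6² = -78 m; v ends -43 m/s.
10–16 s: v starts -43 m/s; Δx = -43·6 + ½·-6·6² = -366 m; v ends -79 m/s.
x(16) = 2 + Σ Δx = -414 m.

-414 m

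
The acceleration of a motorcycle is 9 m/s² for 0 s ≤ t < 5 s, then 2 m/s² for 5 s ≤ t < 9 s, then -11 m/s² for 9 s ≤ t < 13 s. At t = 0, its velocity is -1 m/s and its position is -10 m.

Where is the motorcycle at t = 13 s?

409.5 m

On each constant-a segment, Δv = aΔt and Δx = v₀Δt + ½aΔt²; chain segment to segment.
0–5 s: v starts -1 m/s; Δx = -1·5 + ½·9·5² = 107.5 m; v ends 44 m/s.
5–9 s: v starts 44 m/s; Δx = 44·4 + ½·2·4² = 192 m; v ends 52 m/s.
9–13 s: v starts 52 m/s; Δx = 52·4 + ½·-11·4² = 120 m; v ends 8 m/s.
x(13) = -10 + Σ Δx = 409.5 m.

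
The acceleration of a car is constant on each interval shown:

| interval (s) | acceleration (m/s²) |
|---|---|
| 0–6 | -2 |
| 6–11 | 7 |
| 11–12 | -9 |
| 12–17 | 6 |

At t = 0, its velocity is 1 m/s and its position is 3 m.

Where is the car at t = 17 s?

On each constant-a segment, Δv = aΔt and Δx = v₀Δt + ½aΔt²; chain segment to segment.
0–6 s: v starts 1 m/s; Δx = 1·6 + ½·-2·6² = -30 m; v ends -11 m/s.
6–11 s: v starts -11 m/s; Δx = -11·5 + ½·7·5² = 32.5 m; v ends 24 m/s.
11–12 s: v starts 24 m/s; Δx = 24·1 + ½·-9·1² = 19.5 m; v ends 15 m/s.
12–17 s: v starts 15 m/s; Δx = 15·5 + ½·6·5² = 150 m; v ends 45 m/s.
x(17) = 3 + Σ Δx = 175 m.

175 m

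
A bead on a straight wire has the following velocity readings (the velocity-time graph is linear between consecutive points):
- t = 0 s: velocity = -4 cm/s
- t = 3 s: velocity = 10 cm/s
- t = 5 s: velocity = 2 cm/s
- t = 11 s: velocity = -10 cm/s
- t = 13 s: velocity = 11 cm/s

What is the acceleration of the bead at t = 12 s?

Acceleration is the slope of the v-t graph on 11–13 s: (11 − -10)/(13 − 11) = 10.5 cm/s².

10.5 cm/s²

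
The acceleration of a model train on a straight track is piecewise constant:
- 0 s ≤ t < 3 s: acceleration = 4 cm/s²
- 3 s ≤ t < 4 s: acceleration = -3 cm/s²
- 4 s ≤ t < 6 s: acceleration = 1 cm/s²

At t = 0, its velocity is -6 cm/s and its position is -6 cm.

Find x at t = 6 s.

On each constant-a segment, Δv = aΔt and Δx = v₀Δt + ½aΔt²; chain segment to segment.
0–3 s: v starts -6 cm/s; Δx = -6·3 + ½·4·3² = 0 cm; v ends 6 cm/s.
3–4 s: v starts 6 cm/s; Δx = 6·1 + ½·-3·1² = 4.5 cm; v ends 3 cm/s.
4–6 s: v starts 3 cm/s; Δx = 3·2 + ½·1·2² = 8 cm; v ends 5 cm/s.
x(6) = -6 + Σ Δx = 6.5 cm.

6.5 cm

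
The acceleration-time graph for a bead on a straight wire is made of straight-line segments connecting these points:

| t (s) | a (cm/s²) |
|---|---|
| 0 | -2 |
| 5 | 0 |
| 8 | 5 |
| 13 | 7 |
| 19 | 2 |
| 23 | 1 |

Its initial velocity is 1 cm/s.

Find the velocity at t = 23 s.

Δv equals the area under the a-t graph; then v = v₀ + Δv.
0–5 s: ½(-2 + 0)(5) = -5 cm/s
5–8 s: ½(0 + 5)(3) = 7.5 cm/s
8–13 s: ½(5 + 7)(5) = 30 cm/s
13–19 s: ½(7 + 2)(6) = 27 cm/s
19–23 s: ½(2 + 1)(4) = 6 cm/s
Δv = 65.5 cm/s, so v(23) = 1 + (65.5) = 66.5 cm/s.

66.5 cm/s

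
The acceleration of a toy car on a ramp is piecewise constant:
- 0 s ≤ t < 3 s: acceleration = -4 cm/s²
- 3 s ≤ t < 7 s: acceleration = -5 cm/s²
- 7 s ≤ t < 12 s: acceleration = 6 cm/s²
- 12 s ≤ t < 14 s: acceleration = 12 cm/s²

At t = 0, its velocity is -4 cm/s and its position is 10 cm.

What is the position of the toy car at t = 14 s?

On each constant-a segment, Δv = aΔt and Δx = v₀Δt + ½aΔt²; chain segment to segment.
0–3 s: v starts -4 cm/s; Δx = -4·3 + ½·-4·3² = -30 cm; v ends -16 cm/s.
3–7 s: v starts -16 cm/s; Δx = -16·4 + ½·-5·4² = -104 cm; v ends -36 cm/s.
7–12 s: v starts -36 cm/s; Δx = -36·5 + ½·6·5² = -105 cm; v ends -6 cm/s.
12–14 s: v starts -6 cm/s; Δx = -6·2 + ½·12·2² = 12 cm; v ends 18 cm/s.
x(14) = 10 + Σ Δx = -217 cm.

-217 cm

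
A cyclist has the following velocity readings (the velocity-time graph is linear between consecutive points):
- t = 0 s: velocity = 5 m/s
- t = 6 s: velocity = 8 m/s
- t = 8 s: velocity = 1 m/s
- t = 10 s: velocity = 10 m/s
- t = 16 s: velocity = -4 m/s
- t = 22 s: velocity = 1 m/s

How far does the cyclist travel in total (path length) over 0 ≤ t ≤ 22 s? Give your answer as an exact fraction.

Distance (not displacement) is the total path length: add the absolute areas under v-t.
0–6 s: |½(5 + 8)(6)| = 39 m
6–8 s: |½(8 + 1)(2)| = 9 m
8–10 s: |½(1 + 10)(2)| = 11 m
10–16 s: v = 0 at t = 100/7 s; triangle areas 150/7 + 24/7 = 174/7 m
16–22 s: v = 0 at t = 20.8 s; triangle areas 9.6 + 0.6 = 10.2 m
Total distance = 3292/35 m

3292/35 m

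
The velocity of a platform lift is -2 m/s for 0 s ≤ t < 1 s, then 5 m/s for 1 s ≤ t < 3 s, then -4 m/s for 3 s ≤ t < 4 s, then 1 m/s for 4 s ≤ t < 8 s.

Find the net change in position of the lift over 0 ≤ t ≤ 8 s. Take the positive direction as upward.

Net displacement equals the area under the velocity-time graph (areas below the axis count negative).
0–1 s: -2 × 1 = -2 m
1–3 s: 5 × 2 = 10 m
3–4 s: -4 × 1 = -4 m
4–8 s: 1 × 4 = 4 m
Net displacement = 8 m

8 m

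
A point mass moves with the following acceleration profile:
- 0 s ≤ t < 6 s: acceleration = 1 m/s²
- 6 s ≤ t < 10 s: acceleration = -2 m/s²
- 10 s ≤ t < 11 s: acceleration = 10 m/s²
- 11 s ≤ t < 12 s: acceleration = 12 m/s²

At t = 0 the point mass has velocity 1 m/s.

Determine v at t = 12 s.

Δv equals the area under the a-t graph; then v = v₀ + Δv.
0–6 s: 1 × 6 = 6 m/s
6–10 s: -2 × 4 = -8 m/s
10–11 s: 10 × 1 = 10 m/s
11–12 s: 12 × 1 = 12 m/s
Δv = 20 m/s, so v(12) = 1 + (20) = 21 m/s.

21 m/s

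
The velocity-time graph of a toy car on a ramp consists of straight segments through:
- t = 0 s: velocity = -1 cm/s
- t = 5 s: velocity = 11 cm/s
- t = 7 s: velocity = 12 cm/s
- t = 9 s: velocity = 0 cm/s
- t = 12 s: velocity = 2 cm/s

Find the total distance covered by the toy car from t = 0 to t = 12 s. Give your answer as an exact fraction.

761/12 cm

Total distance travelled is ∫|v| dt — sum the magnitudes of each area piece.
0–5 s: v = 0 at t = 5/12 s; triangle areas 5/24 + 605/24 = 305/12 cm
5–7 s: |½(11 + 12)(2)| = 23 cm
7–9 s: |½(12 + 0)(2)| = 12 cm
9–12 s: |½(0 + 2)(3)| = 3 cm
Total distance = 761/12 cm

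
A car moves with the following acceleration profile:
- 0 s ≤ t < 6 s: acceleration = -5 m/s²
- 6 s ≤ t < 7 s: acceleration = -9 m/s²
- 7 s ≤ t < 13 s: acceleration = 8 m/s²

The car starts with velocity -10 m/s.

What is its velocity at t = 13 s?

Δv equals the area under the a-t graph; then v = v₀ + Δv.
0–6 s: -5 × 6 = -30 m/s
6–7 s: -9 × 1 = -9 m/s
7–13 s: 8 × 6 = 48 m/s
Δv = 9 m/s, so v(13) = -10 + (9) = -1 m/s.

-1 m/s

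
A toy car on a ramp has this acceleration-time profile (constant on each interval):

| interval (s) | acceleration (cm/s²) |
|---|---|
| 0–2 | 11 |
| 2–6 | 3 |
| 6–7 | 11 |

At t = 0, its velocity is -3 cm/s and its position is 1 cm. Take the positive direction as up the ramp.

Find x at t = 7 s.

On each constant-a segment, Δv = aΔt and Δx = v₀Δt + ½aΔt²; chain segment to segment.
0–2 s: v starts -3 cm/s; Δx = -3·2 + ½·11·2² = 16 cm; v ends 19 cm/s.
2–6 s: v starts 19 cm/s; Δx = 19·4 + ½·3·4² = 100 cm; v ends 31 cm/s.
6–7 s: v starts 31 cm/s; Δx = 31·1 + ½·11·1² = 36.5 cm; v ends 42 cm/s.
x(7) = 1 + Σ Δx = 153.5 cm.

153.5 cm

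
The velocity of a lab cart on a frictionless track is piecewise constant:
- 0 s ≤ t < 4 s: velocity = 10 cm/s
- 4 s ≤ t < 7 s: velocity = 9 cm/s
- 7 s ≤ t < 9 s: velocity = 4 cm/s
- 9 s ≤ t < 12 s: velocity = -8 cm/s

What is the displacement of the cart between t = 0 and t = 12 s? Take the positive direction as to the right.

51 cm

Displacement is the signed area under the v-t curve.
0–4 s: 10 × 4 = 40 cm
4–7 s: 9 × 3 = 27 cm
7–9 s: 4 × 2 = 8 cm
9–12 s: -8 × 3 = -24 cm
Net displacement = 51 cm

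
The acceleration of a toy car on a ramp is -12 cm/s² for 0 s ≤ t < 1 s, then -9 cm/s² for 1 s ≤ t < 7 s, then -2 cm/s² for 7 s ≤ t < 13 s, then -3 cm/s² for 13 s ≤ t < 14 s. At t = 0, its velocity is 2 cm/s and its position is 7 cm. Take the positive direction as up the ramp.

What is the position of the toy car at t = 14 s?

-716.5 cm

On each constant-a segment, Δv = aΔt and Δx = v₀Δt + ½aΔt²; chain segment to segment.
0–1 s: v starts 2 cm/s; Δx = 2·1 + ½·-12·1² = -4 cm; v ends -10 cm/s.
1–7 s: v starts -10 cm/s; Δx = -10·6 + ½·-9·6² = -222 cm; v ends -64 cm/s.
7–13 s: v starts -64 cm/s; Δx = -64·6 + ½·-2·6² = -420 cm; v ends -76 cm/s.
13–14 s: v starts -76 cm/s; Δx = -76·1 + ½·-3·1² = -77.5 cm; v ends -79 cm/s.
x(14) = 7 + Σ Δx = -716.5 cm.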